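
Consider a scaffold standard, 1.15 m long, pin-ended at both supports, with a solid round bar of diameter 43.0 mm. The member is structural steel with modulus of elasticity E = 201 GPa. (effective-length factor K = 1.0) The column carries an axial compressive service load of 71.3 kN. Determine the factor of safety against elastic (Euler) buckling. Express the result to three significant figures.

I = πd⁴/64 = π×43.0⁴/64 = 1.678×10^5 mm⁴
I = 1.678×10^5 mm⁴ = 1.678×10^-7 m⁴
Effective length L_e = K·L = 1 × 1.15 = 1.150 m
P_cr = π²EI / L_e² = π² × 201×10⁹ × 1.678×10^-7 / 1.150² = 2.517×10^5 N
Factor of safety n = P_cr / P = 251.74 / 71.3 = 3.53

n ≈ 3.53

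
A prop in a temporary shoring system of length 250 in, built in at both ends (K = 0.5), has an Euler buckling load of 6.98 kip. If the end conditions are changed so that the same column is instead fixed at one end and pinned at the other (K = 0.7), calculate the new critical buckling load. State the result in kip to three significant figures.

P_cr ≈ 3.56 kip

P_cr ∝ 1/K², so P_cr,new = P_cr,old × (K_old/K_new)² = 6.98 × (0.5/0.7)²
= 6.98 × 0.5102 = 3.56 kip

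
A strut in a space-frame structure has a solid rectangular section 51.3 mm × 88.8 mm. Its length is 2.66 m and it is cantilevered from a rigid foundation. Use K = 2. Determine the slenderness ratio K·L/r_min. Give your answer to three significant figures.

For a rectangle r_min = b/√12 = 51.3/√12 = 14.81 mm
L_e = K·L = 2 × 2.66 m = 5.320 m = 5320.0 mm
λ = L_e / r_min = 5320.0 / 14.81 = 359

λ ≈ 359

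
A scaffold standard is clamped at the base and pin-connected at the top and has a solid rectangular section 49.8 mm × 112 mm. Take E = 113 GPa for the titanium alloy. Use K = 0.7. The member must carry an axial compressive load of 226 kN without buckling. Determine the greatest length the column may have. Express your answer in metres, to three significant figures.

L_max ≈ 3.41 m

Buckling occurs about the weak axis: I_min = h·b³/12 with b = 49.8 mm (the shorter side).
I_min = 112×49.8³/12 = 1.153×10^6 mm⁴
I = 1.153×10^-6 m⁴
At the buckling limit P_cr = P = 2.260×10^5 N
From P_cr = π²EI/(K·L)²:  L = (1/K)·√(π²EI/P_cr) = (1/0.7)·√(π²×1.13×10^11×1.153×10^-6/2.260×10^5)
L = 3.41 m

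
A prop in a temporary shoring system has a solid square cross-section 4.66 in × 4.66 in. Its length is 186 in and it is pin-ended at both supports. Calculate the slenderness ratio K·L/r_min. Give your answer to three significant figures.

λ ≈ 138

I = a⁴/12 = 4.66⁴/12 = 39.30 in⁴
A = 21.72 in²;  r_min = √(I/A) = √(39.30/21.72) = 1.345 in
L_e = K·L = 1 × 186 = 186.0 in
λ = L_e / r_min = 186.00 / 1.345 = 138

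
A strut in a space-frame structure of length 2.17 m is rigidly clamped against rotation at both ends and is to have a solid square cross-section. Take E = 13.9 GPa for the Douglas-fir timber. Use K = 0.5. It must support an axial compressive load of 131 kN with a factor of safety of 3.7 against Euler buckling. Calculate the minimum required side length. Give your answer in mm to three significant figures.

a ≈ 84.1 mm

Required P_cr = n·P = 3.7 × 131 = 484.7 kN
L_e = K·L = 0.5 × 2.17 = 1.085 m
Required I = P_cr·L_e²/(π²E) = 4.847×10^5 × 1.085² / (π² × 1.39×10^10) = 4.159×10^-6 m⁴
I_req = 4.159×10^6 mm⁴
Solid square: I = a⁴/12  ⇒  a = (12I)^(1/4) = (12×4.159×10^6)^(1/4) = 84.1 mm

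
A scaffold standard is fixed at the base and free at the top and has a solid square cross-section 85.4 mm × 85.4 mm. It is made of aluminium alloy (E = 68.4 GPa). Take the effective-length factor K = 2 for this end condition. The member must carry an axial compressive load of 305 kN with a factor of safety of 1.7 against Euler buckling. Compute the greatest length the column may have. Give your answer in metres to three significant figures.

L_max ≈ 1.20 m

I = a⁴/12 = 85.4⁴/12 = 4.433×10^6 mm⁴
I = 4.433×10^-6 m⁴
Required critical load P_cr = n·P = 1.7 × 305 = 518.5 kN = 5.185×10^5 N
From P_cr = π²EI/(K·L)²:  L = (1/K)·√(π²EI/P_cr) = (1/2)·√(π²×6.84×10^10×4.433×10^-6/5.185×10^5)
L = 1.20 m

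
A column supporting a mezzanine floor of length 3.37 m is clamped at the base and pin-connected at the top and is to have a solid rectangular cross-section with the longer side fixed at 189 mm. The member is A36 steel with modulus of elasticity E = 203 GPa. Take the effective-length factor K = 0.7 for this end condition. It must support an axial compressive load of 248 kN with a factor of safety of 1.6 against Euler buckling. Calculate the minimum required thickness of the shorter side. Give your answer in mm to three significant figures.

Required P_cr = n·P = 1.6 × 248 = 396.8 kN
L_e = K·L = 0.7 × 3.37 = 2.359 m
Required I = P_cr·L_e²/(π²E) = 3.968×10^5 × 2.359² / (π² × 2.03×10^11) = 1.102×10^-6 m⁴
I_req = 1.102×10^6 mm⁴
Rectangle, weak axis: I_min = h·b³/12 with h = 189 mm fixed  ⇒  b = (12I/h)^(1/3) = 41.2 mm

b ≈ 41.2 mm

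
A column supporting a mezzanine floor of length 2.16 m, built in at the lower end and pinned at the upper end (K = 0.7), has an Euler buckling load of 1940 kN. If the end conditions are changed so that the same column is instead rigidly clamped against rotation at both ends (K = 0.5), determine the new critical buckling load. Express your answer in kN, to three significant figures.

P_cr ∝ 1/K², so P_cr,new = P_cr,old × (K_old/K_new)² = 1940 × (0.7/0.5)²
= 1940 × 1.960 = 3800 kN

P_cr ≈ 3800 kN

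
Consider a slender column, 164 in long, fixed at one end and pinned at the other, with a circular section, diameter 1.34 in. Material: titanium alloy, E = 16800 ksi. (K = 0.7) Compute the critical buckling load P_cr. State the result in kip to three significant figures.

I = πd⁴/64 = π×1.34⁴/64 = 0.1583 in⁴
Effective length L_e = K·L = 0.7 × 164 = 114.8 in
P_cr = π²EI / L_e² = π² × 16800×10³ × 0.1583 / 114.8² = 1.991×10^3 lb

P_cr ≈ 1.99 kip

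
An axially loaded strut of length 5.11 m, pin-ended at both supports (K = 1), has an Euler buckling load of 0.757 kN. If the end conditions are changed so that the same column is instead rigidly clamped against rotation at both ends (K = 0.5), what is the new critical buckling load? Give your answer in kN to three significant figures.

P_cr ∝ 1/K², so P_cr,new = P_cr,old × (K_old/K_new)² = 0.757 × (1/0.5)²
= 0.757 × 4.000 = 3.03 kN

P_cr ≈ 3.03 kN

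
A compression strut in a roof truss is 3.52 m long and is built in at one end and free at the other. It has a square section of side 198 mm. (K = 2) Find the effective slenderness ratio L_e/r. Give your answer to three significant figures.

λ ≈ 123

For a square r = a/√12 = 198/√12 = 57.16 mm
L_e = K·L = 2 × 3.52 m = 7.040 m = 7040.0 mm
λ = L_e / r_min = 7040.0 / 57.16 = 123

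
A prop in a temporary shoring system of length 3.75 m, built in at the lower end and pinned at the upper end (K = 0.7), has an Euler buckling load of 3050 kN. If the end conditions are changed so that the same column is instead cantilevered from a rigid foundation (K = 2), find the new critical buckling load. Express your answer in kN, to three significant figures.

P_cr ≈ 374 kN

P_cr ∝ 1/K², so P_cr,new = P_cr,old × (K_old/K_new)² = 3050 × (0.7/2)²
= 3050 × 0.1225 = 374 kN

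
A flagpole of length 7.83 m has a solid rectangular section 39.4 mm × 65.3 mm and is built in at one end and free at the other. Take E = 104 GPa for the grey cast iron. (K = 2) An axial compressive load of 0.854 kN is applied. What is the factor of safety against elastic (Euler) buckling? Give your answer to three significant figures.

n ≈ 1.63

Buckling occurs about the weak axis: I_min = h·b³/12 with b = 39.4 mm (the shorter side).
I_min = 65.3×39.4³/12 = 3.328×10^5 mm⁴
I = 3.328×10^5 mm⁴ = 3.328×10^-7 m⁴
Effective length L_e = K·L = 2 × 7.83 = 15.66 m
P_cr = π²EI / L_e² = π² × 104×10⁹ × 3.328×10^-7 / 15.66² = 1.393×10^3 N
Factor of safety n = P_cr / P = 1.3931 / 0.854 = 1.63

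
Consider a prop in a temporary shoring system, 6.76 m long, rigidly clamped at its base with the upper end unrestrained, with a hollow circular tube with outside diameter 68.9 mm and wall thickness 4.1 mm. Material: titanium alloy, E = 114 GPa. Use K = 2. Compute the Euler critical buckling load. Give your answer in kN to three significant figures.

Inner diameter d_i = 68.9 − 2×4.1 = 60.70 mm
I = π(d_o⁴ − d_i⁴)/64 = π(68.9⁴ − 60.70⁴)/64 = 4.398×10^5 mm⁴
I = 4.398×10^5 mm⁴ = 4.398×10^-7 m⁴
Effective length L_e = K·L = 2 × 6.76 = 13.52 m
P_cr = π²EI / L_e² = π² × 114×10⁹ × 4.398×10^-7 / 13.52² = 2.707×10^3 N

P_cr ≈ 2.71 kN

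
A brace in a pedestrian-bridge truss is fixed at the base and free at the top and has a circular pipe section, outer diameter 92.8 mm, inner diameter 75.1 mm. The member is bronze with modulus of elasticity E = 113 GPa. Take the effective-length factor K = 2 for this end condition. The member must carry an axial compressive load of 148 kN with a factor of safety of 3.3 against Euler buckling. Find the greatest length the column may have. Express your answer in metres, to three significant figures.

L_max ≈ 1.09 m

d_o = 92.8 mm, d_i = 75.1 mm
I = π(d_o⁴ − d_i⁴)/64 = π(92.8⁴ − 75.10⁴)/64 = 2.079×10^6 mm⁴
I = 2.079×10^-6 m⁴
Required critical load P_cr = n·P = 3.3 × 148 = 488.4 kN = 4.884×10^5 N
From P_cr = π²EI/(K·L)²:  L = (1/K)·√(π²EI/P_cr) = (1/2)·√(π²×1.13×10^11×2.079×10^-6/4.884×10^5)
L = 1.09 m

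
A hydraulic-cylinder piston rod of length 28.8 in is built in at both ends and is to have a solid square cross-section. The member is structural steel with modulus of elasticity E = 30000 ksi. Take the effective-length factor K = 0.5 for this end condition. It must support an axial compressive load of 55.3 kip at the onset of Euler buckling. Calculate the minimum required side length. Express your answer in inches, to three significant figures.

L_e = K·L = 0.5 × 28.8 = 14.40 in
Required I = P_cr·L_e²/(π²E) = 5.530×10^4 × 14.40² / (π² × 3.00×10^7) = 3.873×10^-2 in⁴
Solid square: I = a⁴/12  ⇒  a = (12I)^(1/4) = (12×3.873×10^-2)^(1/4) = 0.826 in

a ≈ 0.826 in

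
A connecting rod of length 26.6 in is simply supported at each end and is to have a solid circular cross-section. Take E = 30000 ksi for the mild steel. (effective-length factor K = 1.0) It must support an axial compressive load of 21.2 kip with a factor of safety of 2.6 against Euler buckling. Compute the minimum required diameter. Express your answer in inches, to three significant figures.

Required P_cr = n·P = 2.6 × 21.2 = 55.12 kip
L_e = K·L = 1 × 26.6 = 26.60 in
Required I = P_cr·L_e²/(π²E) = 5.512×10^4 × 26.60² / (π² × 3.00×10^7) = 0.1317 in⁴
Solid circle: I = πd⁴/64  ⇒  d = (64I/π)^(1/4) = (64×0.1317/π)^(1/4) = 1.28 in

d ≈ 1.28 in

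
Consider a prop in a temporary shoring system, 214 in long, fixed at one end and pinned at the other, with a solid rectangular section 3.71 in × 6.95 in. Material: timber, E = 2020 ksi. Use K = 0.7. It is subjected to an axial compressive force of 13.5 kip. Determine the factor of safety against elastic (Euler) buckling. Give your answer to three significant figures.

Buckling occurs about the weak axis: I_min = h·b³/12 with b = 3.71 in (the shorter side).
I_min = 6.95×3.71³/12 = 29.58 in⁴
Effective length L_e = K·L = 0.7 × 214 = 149.8 in
P_cr = π²EI / L_e² = π² × 2020×10³ × 29.58 / 149.8² = 2.628×10^4 lb
Factor of safety n = P_cr / P = 26.276 / 13.5 = 1.95

n ≈ 1.95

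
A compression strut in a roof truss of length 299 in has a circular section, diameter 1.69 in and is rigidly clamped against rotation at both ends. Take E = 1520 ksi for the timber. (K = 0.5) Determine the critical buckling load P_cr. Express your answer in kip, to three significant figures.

P_cr ≈ 0.269 kip

I = πd⁴/64 = π×1.69⁴/64 = 0.4004 in⁴
Effective length L_e = K·L = 0.5 × 299 = 149.5 in
P_cr = π²EI / L_e² = π² × 1520×10³ × 0.4004 / 149.5² = 268.8 lb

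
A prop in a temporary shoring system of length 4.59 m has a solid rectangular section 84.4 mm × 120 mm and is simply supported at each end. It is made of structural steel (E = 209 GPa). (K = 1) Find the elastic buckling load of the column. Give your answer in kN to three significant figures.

P_cr ≈ 589 kN

Buckling occurs about the weak axis: I_min = h·b³/12 with b = 84.4 mm (the shorter side).
I_min = 120×84.4³/12 = 6.012×10^6 mm⁴
I = 6.012×10^6 mm⁴ = 6.012×10^-6 m⁴
Effective length L_e = K·L = 1 × 4.59 = 4.590 m
P_cr = π²EI / L_e² = π² × 209×10⁹ × 6.012×10^-6 / 4.590² = 5.886×10^5 N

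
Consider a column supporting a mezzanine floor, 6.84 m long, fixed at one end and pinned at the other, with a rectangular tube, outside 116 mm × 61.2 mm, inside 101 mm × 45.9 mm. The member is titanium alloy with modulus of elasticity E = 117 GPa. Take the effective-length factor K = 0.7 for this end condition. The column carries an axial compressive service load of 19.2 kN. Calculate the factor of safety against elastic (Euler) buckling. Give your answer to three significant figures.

Weak-axis I_min = (h_o·b_o³ − h_i·b_i³)/12 with b_o = 61.2, b_i = 45.90 mm (shorter outer/inner sides).
I_min = (116×61.2³ − 101.0×45.90³)/12 = 1.402×10^6 mm⁴
I = 1.402×10^6 mm⁴ = 1.402×10^-6 m⁴
Effective length L_e = K·L = 0.7 × 6.84 = 4.788 m
P_cr = π²EI / L_e² = π² × 117×10⁹ × 1.402×10^-6 / 4.788² = 7.061×10^4 N
Factor of safety n = P_cr / P = 70.614 / 19.2 = 3.68

n ≈ 3.68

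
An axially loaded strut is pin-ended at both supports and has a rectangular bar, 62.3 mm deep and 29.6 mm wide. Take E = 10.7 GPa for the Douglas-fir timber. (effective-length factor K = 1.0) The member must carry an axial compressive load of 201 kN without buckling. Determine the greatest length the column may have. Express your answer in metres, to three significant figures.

L_max ≈ 0.266 m

Buckling occurs about the weak axis: I_min = h·b³/12 with b = 29.6 mm (the shorter side).
I_min = 62.3×29.6³/12 = 1.346×10^5 mm⁴
I = 1.346×10^-7 m⁴
At the buckling limit P_cr = P = 2.010×10^5 N
From P_cr = π²EI/(K·L)²:  L = (1/K)·√(π²EI/P_cr) = (1/1)·√(π²×1.07×10^10×1.346×10^-7/2.010×10^5)
L = 0.266 m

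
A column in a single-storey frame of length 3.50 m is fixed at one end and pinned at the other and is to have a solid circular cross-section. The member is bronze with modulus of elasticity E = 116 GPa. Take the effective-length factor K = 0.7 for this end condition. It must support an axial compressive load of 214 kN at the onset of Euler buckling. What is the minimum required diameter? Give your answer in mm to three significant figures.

d ≈ 69.1 mm

L_e = K·L = 0.7 × 3.50 = 2.450 m
Required I = P_cr·L_e²/(π²E) = 2.140×10^5 × 2.450² / (π² × 1.16×10^11) = 1.122×10^-6 m⁴
I_req = 1.122×10^6 mm⁴
Solid circle: I = πd⁴/64  ⇒  d = (64I/π)^(1/4) = (64×1.122×10^6/π)^(1/4) = 69.1 mm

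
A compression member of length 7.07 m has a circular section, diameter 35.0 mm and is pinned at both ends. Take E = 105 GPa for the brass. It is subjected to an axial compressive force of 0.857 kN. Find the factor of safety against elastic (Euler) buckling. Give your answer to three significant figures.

n ≈ 1.78

I = πd⁴/64 = π×35.0⁴/64 = 7.366×10^4 mm⁴
I = 7.366×10^4 mm⁴ = 7.366×10^-8 m⁴
Effective length L_e = K·L = 1 × 7.07 = 7.070 m
P_cr = π²EI / L_e² = π² × 105×10⁹ × 7.366×10^-8 / 7.070² = 1.527×10^3 N
Factor of safety n = P_cr / P = 1.5272 / 0.857 = 1.78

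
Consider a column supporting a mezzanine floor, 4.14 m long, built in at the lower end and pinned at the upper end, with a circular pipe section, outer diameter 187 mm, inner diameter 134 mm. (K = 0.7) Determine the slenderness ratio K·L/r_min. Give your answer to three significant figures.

d_o = 187 mm, d_i = 134 mm
I = π(d_o⁴ − d_i⁴)/64 = π(187⁴ − 134.0⁴)/64 = 4.420×10^7 mm⁴
A = 1.336×10^4 mm²;  r_min = √(I/A) = √(4.420×10^7/1.336×10^4) = 57.51 mm
L_e = K·L = 0.7 × 4.14 m = 2.898 m = 2898.0 mm
λ = L_e / r_min = 2898.0 / 57.51 = 50.4

λ ≈ 50.4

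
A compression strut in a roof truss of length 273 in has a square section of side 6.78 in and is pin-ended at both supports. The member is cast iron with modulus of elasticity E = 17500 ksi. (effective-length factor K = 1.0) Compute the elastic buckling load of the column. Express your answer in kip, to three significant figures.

I = a⁴/12 = 6.78⁴/12 = 176.1 in⁴
Effective length L_e = K·L = 1 × 273 = 273.0 in
P_cr = π²EI / L_e² = π² × 17500×10³ × 176.1 / 273.0² = 4.081×10^5 lb

P_cr ≈ 408 kip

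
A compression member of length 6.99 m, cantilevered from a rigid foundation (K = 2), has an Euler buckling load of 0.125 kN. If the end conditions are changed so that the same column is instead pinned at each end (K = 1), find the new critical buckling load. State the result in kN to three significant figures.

P_cr ∝ 1/K², so P_cr,new = P_cr,old × (K_old/K_new)² = 0.125 × (2/1)²
= 0.125 × 4.000 = 0.500 kN

P_cr ≈ 0.500 kN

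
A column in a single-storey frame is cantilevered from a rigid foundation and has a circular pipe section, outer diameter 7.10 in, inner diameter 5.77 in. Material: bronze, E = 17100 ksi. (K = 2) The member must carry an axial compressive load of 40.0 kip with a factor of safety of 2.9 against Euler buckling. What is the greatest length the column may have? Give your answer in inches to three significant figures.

L_max ≈ 160 in

d_o = 7.10 in, d_i = 5.77 in
I = π(d_o⁴ − d_i⁴)/64 = π(7.10⁴ − 5.770⁴)/64 = 70.33 in⁴
Required critical load P_cr = n·P = 2.9 × 40.0 = 116.0 kip = 1.160×10^5 lb
From P_cr = π²EI/(K·L)²:  L = (1/K)·√(π²EI/P_cr) = (1/2)·√(π²×1.71×10^7×70.33/1.160×10^5)
L = 160 in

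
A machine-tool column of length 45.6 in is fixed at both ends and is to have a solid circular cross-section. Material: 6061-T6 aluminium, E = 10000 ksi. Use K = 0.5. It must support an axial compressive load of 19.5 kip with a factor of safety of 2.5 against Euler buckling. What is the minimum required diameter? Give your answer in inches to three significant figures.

Required P_cr = n·P = 2.5 × 19.5 = 48.75 kip
L_e = K·L = 0.5 × 45.6 = 22.80 in
Required I = P_cr·L_e²/(π²E) = 4.875×10^4 × 22.80² / (π² × 1.00×10^7) = 0.2568 in⁴
Solid circle: I = πd⁴/64  ⇒  d = (64I/π)^(1/4) = (64×0.2568/π)^(1/4) = 1.51 in

d ≈ 1.51 in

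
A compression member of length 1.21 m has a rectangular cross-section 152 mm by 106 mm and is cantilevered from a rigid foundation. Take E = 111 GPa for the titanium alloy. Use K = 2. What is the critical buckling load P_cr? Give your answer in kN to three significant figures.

Buckling occurs about the weak axis: I_min = h·b³/12 with b = 106 mm (the shorter side).
I_min = 152×106³/12 = 1.509×10^7 mm⁴
I = 1.509×10^7 mm⁴ = 1.509×10^-5 m⁴
Effective length L_e = K·L = 2 × 1.21 = 2.420 m
P_cr = π²EI / L_e² = π² × 111×10⁹ × 1.509×10^-5 / 2.420² = 2.822×10^6 N

P_cr ≈ 2820 kN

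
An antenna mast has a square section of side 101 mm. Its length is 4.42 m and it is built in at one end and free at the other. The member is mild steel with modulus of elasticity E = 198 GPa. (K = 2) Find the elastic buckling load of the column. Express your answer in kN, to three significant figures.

I = a⁴/12 = 101⁴/12 = 8.672×10^6 mm⁴
I = 8.672×10^6 mm⁴ = 8.672×10^-6 m⁴
Effective length L_e = K·L = 2 × 4.42 = 8.840 m
P_cr = π²EI / L_e² = π² × 198×10⁹ × 8.672×10^-6 / 8.840² = 2.169×10^5 N

P_cr ≈ 217 kN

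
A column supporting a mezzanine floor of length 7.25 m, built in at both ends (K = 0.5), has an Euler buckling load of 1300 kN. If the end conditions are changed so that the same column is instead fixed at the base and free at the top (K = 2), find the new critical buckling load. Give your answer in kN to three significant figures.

P_cr ∝ 1/K², so P_cr,new = P_cr,old × (K_old/K_new)² = 1300 × (0.5/2)²
= 1300 × 0.06250 = 81.2 kN

P_cr ≈ 81.2 kN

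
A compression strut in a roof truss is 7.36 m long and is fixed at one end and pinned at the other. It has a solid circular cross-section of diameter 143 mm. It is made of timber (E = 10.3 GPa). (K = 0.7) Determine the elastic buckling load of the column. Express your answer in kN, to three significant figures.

I = πd⁴/64 = π×143⁴/64 = 2.053×10^7 mm⁴
I = 2.053×10^7 mm⁴ = 2.053×10^-5 m⁴
Effective length L_e = K·L = 0.7 × 7.36 = 5.152 m
P_cr = π²EI / L_e² = π² × 10.3×10⁹ × 2.053×10^-5 / 5.152² = 7.861×10^4 N

P_cr ≈ 78.6 kN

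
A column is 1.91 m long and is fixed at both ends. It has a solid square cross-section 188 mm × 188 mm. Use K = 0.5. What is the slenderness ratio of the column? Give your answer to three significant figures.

I = a⁴/12 = 188⁴/12 = 1.041×10^8 mm⁴
A = 3.534×10^4 mm²;  r_min = √(I/A) = √(1.041×10^8/3.534×10^4) = 54.27 mm
L_e = K·L = 0.5 × 1.91 m = 0.9550 m = 955.00 mm
λ = L_e / r_min = 955.00 / 54.27 = 17.6

λ ≈ 17.6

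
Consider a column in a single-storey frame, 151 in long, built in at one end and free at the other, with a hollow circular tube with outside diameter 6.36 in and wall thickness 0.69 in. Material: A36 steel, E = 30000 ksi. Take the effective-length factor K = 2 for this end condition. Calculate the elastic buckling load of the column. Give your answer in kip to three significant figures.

P_cr ≈ 163 kip

Inner diameter d_i = 6.36 − 2×0.69 = 4.980 in
I = π(d_o⁴ − d_i⁴)/64 = π(6.36⁴ − 4.980⁴)/64 = 50.12 in⁴
Effective length L_e = K·L = 2 × 151 = 302.0 in
P_cr = π²EI / L_e² = π² × 30000×10³ × 50.12 / 302.0² = 1.627×10^5 lb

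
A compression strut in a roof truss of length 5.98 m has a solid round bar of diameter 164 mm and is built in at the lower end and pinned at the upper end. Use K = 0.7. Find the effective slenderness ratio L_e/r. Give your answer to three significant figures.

λ ≈ 102

I = πd⁴/64 = π×164⁴/64 = 3.551×10^7 mm⁴
A = 2.112×10^4 mm²;  r_min = √(I/A) = √(3.551×10^7/2.112×10^4) = 41.00 mm
L_e = K·L = 0.7 × 5.98 m = 4.186 m = 4186.0 mm
λ = L_e / r_min = 4186.0 / 41.00 = 102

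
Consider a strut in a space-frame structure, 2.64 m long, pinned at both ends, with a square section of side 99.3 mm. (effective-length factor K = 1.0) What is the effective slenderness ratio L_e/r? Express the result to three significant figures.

For a square r = a/√12 = 99.3/√12 = 28.67 mm
L_e = K·L = 1 × 2.64 m = 2.640 m = 2640.0 mm
λ = L_e / r_min = 2640.0 / 28.67 = 92.1

λ ≈ 92.1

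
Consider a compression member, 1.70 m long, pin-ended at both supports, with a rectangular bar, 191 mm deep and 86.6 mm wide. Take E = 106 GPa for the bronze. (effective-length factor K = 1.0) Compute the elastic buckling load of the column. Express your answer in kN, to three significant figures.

P_cr ≈ 3740 kN

Buckling occurs about the weak axis: I_min = h·b³/12 with b = 86.6 mm (the shorter side).
I_min = 191×86.6³/12 = 1.034×10^7 mm⁴
I = 1.034×10^7 mm⁴ = 1.034×10^-5 m⁴
Effective length L_e = K·L = 1 × 1.70 = 1.700 m
P_cr = π²EI / L_e² = π² × 106×10⁹ × 1.034×10^-5 / 1.700² = 3.742×10^6 N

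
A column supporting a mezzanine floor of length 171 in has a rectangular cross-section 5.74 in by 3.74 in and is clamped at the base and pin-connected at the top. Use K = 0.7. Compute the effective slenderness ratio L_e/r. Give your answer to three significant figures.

λ ≈ 111

For a rectangle r_min = b/√12 = 3.74/√12 = 1.080 in
L_e = K·L = 0.7 × 171 = 119.7 in
λ = L_e / r_min = 119.70 / 1.080 = 111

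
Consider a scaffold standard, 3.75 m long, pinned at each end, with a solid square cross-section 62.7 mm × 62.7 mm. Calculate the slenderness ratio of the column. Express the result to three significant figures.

I = a⁴/12 = 62.7⁴/12 = 1.288×10^6 mm⁴
A = 3.931×10^3 mm²;  r_min = √(I/A) = √(1.288×10^6/3.931×10^3) = 18.10 mm
L_e = K·L = 1 × 3.75 m = 3.750 m = 3750.0 mm
λ = L_e / r_min = 3750.0 / 18.10 = 207

λ ≈ 207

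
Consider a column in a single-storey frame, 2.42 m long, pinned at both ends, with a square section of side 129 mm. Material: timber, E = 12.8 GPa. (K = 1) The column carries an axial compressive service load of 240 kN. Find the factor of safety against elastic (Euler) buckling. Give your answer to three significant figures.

n ≈ 2.07

I = a⁴/12 = 129⁴/12 = 2.308×10^7 mm⁴
I = 2.308×10^7 mm⁴ = 2.308×10^-5 m⁴
Effective length L_e = K·L = 1 × 2.42 = 2.420 m
P_cr = π²EI / L_e² = π² × 12.8×10⁹ × 2.308×10^-5 / 2.420² = 4.978×10^5 N
Factor of safety n = P_cr / P = 497.80 / 240 = 2.07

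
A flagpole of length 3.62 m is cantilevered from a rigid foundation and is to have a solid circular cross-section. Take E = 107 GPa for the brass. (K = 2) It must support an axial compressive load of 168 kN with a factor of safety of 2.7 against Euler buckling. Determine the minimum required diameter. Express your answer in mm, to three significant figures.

d ≈ 146 mm

Required P_cr = n·P = 2.7 × 168 = 453.6 kN
L_e = K·L = 2 × 3.62 = 7.240 m
Required I = P_cr·L_e²/(π²E) = 4.536×10^5 × 7.240² / (π² × 1.07×10^11) = 2.251×10^-5 m⁴
I_req = 2.251×10^7 mm⁴
Solid circle: I = πd⁴/64  ⇒  d = (64I/π)^(1/4) = (64×2.251×10^7/π)^(1/4) = 146 mm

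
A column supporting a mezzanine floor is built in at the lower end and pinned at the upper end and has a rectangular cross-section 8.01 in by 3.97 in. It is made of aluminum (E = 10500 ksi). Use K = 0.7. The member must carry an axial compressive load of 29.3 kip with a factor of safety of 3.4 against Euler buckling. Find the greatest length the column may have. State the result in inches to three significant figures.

Buckling occurs about the weak axis: I_min = h·b³/12 with b = 3.97 in (the shorter side).
I_min = 8.01×3.97³/12 = 41.77 in⁴
Required critical load P_cr = n·P = 3.4 × 29.3 = 99.62 kip = 9.962×10^4 lb
From P_cr = π²EI/(K·L)²:  L = (1/K)·√(π²EI/P_cr) = (1/0.7)·√(π²×1.05×10^7×41.77/9.962×10^4)
L = 298 in

L_max ≈ 298 in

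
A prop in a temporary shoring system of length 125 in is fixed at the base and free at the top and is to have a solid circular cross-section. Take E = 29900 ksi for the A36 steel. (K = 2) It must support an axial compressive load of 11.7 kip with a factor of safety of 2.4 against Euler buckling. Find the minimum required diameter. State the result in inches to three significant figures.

Required P_cr = n·P = 2.4 × 11.7 = 28.08 kip
L_e = K·L = 2 × 125 = 250.0 in
Required I = P_cr·L_e²/(π²E) = 2.808×10^4 × 250.0² / (π² × 2.99×10^7) = 5.947 in⁴
Solid circle: I = πd⁴/64  ⇒  d = (64I/π)^(1/4) = (64×5.947/π)^(1/4) = 3.32 in

d ≈ 3.32 in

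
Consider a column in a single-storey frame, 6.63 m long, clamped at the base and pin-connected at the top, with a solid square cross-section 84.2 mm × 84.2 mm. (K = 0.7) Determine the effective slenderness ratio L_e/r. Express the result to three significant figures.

λ ≈ 191

For a square r = a/√12 = 84.2/√12 = 24.31 mm
L_e = K·L = 0.7 × 6.63 m = 4.641 m = 4641.0 mm
λ = L_e / r_min = 4641.0 / 24.31 = 191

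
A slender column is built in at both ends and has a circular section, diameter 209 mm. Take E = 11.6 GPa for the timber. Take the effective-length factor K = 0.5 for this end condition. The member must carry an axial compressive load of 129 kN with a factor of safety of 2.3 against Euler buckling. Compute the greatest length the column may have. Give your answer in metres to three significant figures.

L_max ≈ 12.0 m

I = πd⁴/64 = π×209⁴/64 = 9.366×10^7 mm⁴
I = 9.366×10^-5 m⁴
Required critical load P_cr = n·P = 2.3 × 129 = 296.7 kN = 2.967×10^5 N
From P_cr = π²EI/(K·L)²:  L = (1/K)·√(π²EI/P_cr) = (1/0.5)·√(π²×1.16×10^10×9.366×10^-5/2.967×10^5)
L = 12.0 m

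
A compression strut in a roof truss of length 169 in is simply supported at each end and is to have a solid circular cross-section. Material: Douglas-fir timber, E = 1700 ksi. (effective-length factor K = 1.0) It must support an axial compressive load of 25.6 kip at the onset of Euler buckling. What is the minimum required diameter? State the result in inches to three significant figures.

L_e = K·L = 1 × 169 = 169.0 in
Required I = P_cr·L_e²/(π²E) = 2.560×10^4 × 169.0² / (π² × 1.70×10^6) = 43.58 in⁴
Solid circle: I = πd⁴/64  ⇒  d = (64I/π)^(1/4) = (64×43.58/π)^(1/4) = 5.46 in

d ≈ 5.46 in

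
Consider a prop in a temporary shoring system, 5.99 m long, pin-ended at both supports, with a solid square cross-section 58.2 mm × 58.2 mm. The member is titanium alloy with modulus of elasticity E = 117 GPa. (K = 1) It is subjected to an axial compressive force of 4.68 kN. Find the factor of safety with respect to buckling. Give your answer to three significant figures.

I = a⁴/12 = 58.2⁴/12 = 9.561×10^5 mm⁴
I = 9.561×10^5 mm⁴ = 9.561×10^-7 m⁴
Effective length L_e = K·L = 1 × 5.99 = 5.990 m
P_cr = π²EI / L_e² = π² × 117×10⁹ × 9.561×10^-7 / 5.990² = 3.077×10^4 N
Factor of safety n = P_cr / P = 30.771 / 4.68 = 6.58

n ≈ 6.58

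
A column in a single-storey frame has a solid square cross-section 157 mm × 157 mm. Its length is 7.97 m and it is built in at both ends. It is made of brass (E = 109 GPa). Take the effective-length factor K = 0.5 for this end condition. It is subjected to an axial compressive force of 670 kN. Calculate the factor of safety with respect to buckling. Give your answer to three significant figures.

I = a⁴/12 = 157⁴/12 = 5.063×10^7 mm⁴
I = 5.063×10^7 mm⁴ = 5.063×10^-5 m⁴
Effective length L_e = K·L = 0.5 × 7.97 = 3.985 m
P_cr = π²EI / L_e² = π² × 109×10⁹ × 5.063×10^-5 / 3.985² = 3.430×10^6 N
Factor of safety n = P_cr / P = 3429.9 / 670 = 5.12

n ≈ 5.12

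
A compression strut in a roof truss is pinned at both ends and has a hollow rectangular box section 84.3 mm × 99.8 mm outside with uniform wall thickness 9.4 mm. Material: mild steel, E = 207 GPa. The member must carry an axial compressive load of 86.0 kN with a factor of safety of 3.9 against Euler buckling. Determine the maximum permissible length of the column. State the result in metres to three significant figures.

L_max ≈ 4.34 m

Inner dimensions: h_i = 99.8 − 2×9.4 = 81.00 mm, b_i = 84.3 − 2×9.4 = 65.50 mm
Weak-axis I_min = (h_o·b_o³ − h_i·b_i³)/12 with b_o = 84.3, b_i = 65.50 mm (shorter outer/inner sides).
I_min = (99.8×84.3³ − 81.00×65.50³)/12 = 3.085×10^6 mm⁴
I = 3.085×10^-6 m⁴
Required critical load P_cr = n·P = 3.9 × 86.0 = 335.4 kN = 3.354×10^5 N
From P_cr = π²EI/(K·L)²:  L = (1/K)·√(π²EI/P_cr) = (1/1)·√(π²×2.07×10^11×3.085×10^-6/3.354×10^5)
L = 4.34 m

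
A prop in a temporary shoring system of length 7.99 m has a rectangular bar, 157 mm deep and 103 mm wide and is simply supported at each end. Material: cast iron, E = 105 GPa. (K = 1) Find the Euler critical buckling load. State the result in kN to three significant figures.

Buckling occurs about the weak axis: I_min = h·b³/12 with b = 103 mm (the shorter side).
I_min = 157×103³/12 = 1.430×10^7 mm⁴
I = 1.430×10^7 mm⁴ = 1.430×10^-5 m⁴
Effective length L_e = K·L = 1 × 7.99 = 7.990 m
P_cr = π²EI / L_e² = π² × 105×10⁹ × 1.430×10^-5 / 7.990² = 2.321×10^5 N

P_cr ≈ 232 kN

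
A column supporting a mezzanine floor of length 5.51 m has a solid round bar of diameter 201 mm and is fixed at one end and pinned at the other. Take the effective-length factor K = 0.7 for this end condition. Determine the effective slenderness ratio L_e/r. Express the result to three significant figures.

For a solid circle r = d/4 = 201/4 = 50.25 mm
L_e = K·L = 0.7 × 5.51 m = 3.857 m = 3857.0 mm
λ = L_e / r_min = 3857.0 / 50.25 = 76.8

λ ≈ 76.8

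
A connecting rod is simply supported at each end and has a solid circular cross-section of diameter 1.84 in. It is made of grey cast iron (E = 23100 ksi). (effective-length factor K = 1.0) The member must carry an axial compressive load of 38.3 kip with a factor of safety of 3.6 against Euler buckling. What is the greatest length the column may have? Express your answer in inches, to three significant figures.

I = πd⁴/64 = π×1.84⁴/64 = 0.5627 in⁴
Required critical load P_cr = n·P = 3.6 × 38.3 = 137.9 kip = 1.379×10^5 lb
From P_cr = π²EI/(K·L)²:  L = (1/K)·√(π²EI/P_cr) = (1/1)·√(π²×2.31×10^7×0.5627/1.379×10^5)
L = 30.5 in

L_max ≈ 30.5 in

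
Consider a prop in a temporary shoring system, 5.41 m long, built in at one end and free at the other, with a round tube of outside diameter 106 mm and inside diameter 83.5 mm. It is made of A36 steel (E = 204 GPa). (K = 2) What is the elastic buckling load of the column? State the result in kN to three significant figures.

d_o = 106 mm, d_i = 83.5 mm
I = π(d_o⁴ − d_i⁴)/64 = π(106⁴ − 83.50⁴)/64 = 3.811×10^6 mm⁴
I = 3.811×10^6 mm⁴ = 3.811×10^-6 m⁴
Effective length L_e = K·L = 2 × 5.41 = 10.82 m
P_cr = π²EI / L_e² = π² × 204×10⁹ × 3.811×10^-6 / 10.82² = 6.554×10^4 N

P_cr ≈ 65.5 kN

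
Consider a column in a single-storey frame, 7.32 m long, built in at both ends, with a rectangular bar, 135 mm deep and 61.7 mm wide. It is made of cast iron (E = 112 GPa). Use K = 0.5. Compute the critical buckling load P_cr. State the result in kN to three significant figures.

Buckling occurs about the weak axis: I_min = h·b³/12 with b = 61.7 mm (the shorter side).
I_min = 135×61.7³/12 = 2.642×10^6 mm⁴
I = 2.642×10^6 mm⁴ = 2.642×10^-6 m⁴
Effective length L_e = K·L = 0.5 × 7.32 = 3.660 m
P_cr = π²EI / L_e² = π² × 112×10⁹ × 2.642×10^-6 / 3.660² = 2.181×10^5 N

P_cr ≈ 218 kN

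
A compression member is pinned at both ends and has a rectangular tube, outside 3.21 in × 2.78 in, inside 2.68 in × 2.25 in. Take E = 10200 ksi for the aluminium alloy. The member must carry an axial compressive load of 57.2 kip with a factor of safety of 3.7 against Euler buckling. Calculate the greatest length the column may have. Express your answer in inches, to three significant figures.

Weak-axis I_min = (h_o·b_o³ − h_i·b_i³)/12 with b_o = 2.78, b_i = 2.250 in (shorter outer/inner sides).
I_min = (3.21×2.78³ − 2.680×2.250³)/12 = 3.203 in⁴
Required critical load P_cr = n·P = 3.7 × 57.2 = 211.6 kip = 2.116×10^5 lb
From P_cr = π²EI/(K·L)²:  L = (1/K)·√(π²EI/P_cr) = (1/1)·√(π²×1.02×10^7×3.203/2.116×10^5)
L = 39.0 in

L_max ≈ 39.0 in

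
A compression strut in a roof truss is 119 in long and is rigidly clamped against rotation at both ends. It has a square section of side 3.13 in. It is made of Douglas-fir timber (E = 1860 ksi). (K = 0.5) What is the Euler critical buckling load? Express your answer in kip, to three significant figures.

I = a⁴/12 = 3.13⁴/12 = 7.998 in⁴
Effective length L_e = K·L = 0.5 × 119 = 59.50 in
P_cr = π²EI / L_e² = π² × 1860×10³ × 7.998 / 59.50² = 4.147×10^4 lb

P_cr ≈ 41.5 kip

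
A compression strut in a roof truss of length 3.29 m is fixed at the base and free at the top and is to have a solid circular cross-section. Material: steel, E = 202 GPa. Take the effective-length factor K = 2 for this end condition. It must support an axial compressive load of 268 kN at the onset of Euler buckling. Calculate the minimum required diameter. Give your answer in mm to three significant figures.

L_e = K·L = 2 × 3.29 = 6.580 m
Required I = P_cr·L_e²/(π²E) = 2.680×10^5 × 6.580² / (π² × 2.02×10^11) = 5.820×10^-6 m⁴
I_req = 5.820×10^6 mm⁴
Solid circle: I = πd⁴/64  ⇒  d = (64I/π)^(1/4) = (64×5.820×10^6/π)^(1/4) = 104 mm

d ≈ 104 mm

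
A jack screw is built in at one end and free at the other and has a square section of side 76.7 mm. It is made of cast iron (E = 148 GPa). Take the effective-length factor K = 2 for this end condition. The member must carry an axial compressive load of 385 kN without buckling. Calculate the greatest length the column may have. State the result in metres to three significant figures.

I = a⁴/12 = 76.7⁴/12 = 2.884×10^6 mm⁴
I = 2.884×10^-6 m⁴
At the buckling limit P_cr = P = 3.850×10^5 N
From P_cr = π²EI/(K·L)²:  L = (1/K)·√(π²EI/P_cr) = (1/2)·√(π²×1.48×10^11×2.884×10^-6/3.850×10^5)
L = 1.65 m

L_max ≈ 1.65 m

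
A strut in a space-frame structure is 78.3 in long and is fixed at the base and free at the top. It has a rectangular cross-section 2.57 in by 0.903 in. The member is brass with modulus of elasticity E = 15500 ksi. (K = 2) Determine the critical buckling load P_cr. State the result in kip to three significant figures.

Buckling occurs about the weak axis: I_min = h·b³/12 with b = 0.903 in (the shorter side).
I_min = 2.57×0.903³/12 = 0.1577 in⁴
Effective length L_e = K·L = 2 × 78.3 = 156.6 in
P_cr = π²EI / L_e² = π² × 15500×10³ × 0.1577 / 156.6² = 983.7 lb

P_cr ≈ 0.984 kip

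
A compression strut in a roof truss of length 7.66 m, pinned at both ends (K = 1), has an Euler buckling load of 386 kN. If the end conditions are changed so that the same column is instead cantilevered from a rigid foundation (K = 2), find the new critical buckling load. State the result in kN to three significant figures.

P_cr ∝ 1/K², so P_cr,new = P_cr,old × (K_old/K_new)² = 386 × (1/2)²
= 386 × 0.2500 = 96.5 kN

P_cr ≈ 96.5 kN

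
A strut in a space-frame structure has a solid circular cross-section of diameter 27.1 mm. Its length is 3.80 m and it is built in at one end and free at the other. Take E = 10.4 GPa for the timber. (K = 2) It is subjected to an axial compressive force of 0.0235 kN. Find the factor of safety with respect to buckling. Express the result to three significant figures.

I = πd⁴/64 = π×27.1⁴/64 = 2.648×10^4 mm⁴
I = 2.648×10^4 mm⁴ = 2.648×10^-8 m⁴
Effective length L_e = K·L = 2 × 3.80 = 7.600 m
P_cr = π²EI / L_e² = π² × 10.4×10⁹ × 2.648×10^-8 / 7.600² = 47.05 N
Factor of safety n = P_cr / P = 0.047049 / 0.0235 = 2.00

n ≈ 2.00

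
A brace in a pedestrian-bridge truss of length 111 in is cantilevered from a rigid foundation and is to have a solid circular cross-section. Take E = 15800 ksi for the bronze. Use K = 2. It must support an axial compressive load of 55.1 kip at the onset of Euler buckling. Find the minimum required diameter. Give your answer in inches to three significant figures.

L_e = K·L = 2 × 111 = 222.0 in
Required I = P_cr·L_e²/(π²E) = 5.510×10^4 × 222.0² / (π² × 1.58×10^7) = 17.41 in⁴
Solid circle: I = πd⁴/64  ⇒  d = (64I/π)^(1/4) = (64×17.41/π)^(1/4) = 4.34 in

d ≈ 4.34 in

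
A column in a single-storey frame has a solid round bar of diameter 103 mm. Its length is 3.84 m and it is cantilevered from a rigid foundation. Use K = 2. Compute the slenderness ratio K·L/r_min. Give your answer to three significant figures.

I = πd⁴/64 = π×103⁴/64 = 5.525×10^6 mm⁴
A = 8.332×10^3 mm²;  r_min = √(I/A) = √(5.525×10^6/8.332×10^3) = 25.75 mm
L_e = K·L = 2 × 3.84 m = 7.680 m = 7680.0 mm
λ = L_e / r_min = 7680.0 / 25.75 = 298

λ ≈ 298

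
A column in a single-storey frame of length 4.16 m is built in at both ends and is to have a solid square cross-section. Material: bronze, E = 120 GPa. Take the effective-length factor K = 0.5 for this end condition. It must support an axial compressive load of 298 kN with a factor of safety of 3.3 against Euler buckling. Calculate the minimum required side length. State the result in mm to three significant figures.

Required P_cr = n·P = 3.3 × 298 = 983.4 kN
L_e = K·L = 0.5 × 4.16 = 2.080 m
Required I = P_cr·L_e²/(π²E) = 9.834×10^5 × 2.080² / (π² × 1.20×10^11) = 3.592×10^-6 m⁴
I_req = 3.592×10^6 mm⁴
Solid square: I = a⁴/12  ⇒  a = (12I)^(1/4) = (12×3.592×10^6)^(1/4) = 81.0 mm

a ≈ 81.0 mm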